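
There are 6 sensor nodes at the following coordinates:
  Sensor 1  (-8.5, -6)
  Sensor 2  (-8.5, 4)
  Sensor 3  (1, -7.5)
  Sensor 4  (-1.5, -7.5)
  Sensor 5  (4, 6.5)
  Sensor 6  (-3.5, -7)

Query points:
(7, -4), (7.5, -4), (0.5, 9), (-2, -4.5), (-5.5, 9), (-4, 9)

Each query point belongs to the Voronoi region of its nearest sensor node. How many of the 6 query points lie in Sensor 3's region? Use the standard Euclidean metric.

2

(7, -4) — d² to each: Sensor 1:244.25, Sensor 2:304.25, Sensor 3:48.25, Sensor 4:84.5, Sensor 5:119.25, Sensor 6:119.25 → nearest is Sensor 3
(7.5, -4) — d² to each: Sensor 1:260, Sensor 2:320, Sensor 3:54.5, Sensor 4:93.25, Sensor 5:122.5, Sensor 6:130 → nearest is Sensor 3
(0.5, 9) — d² to each: Sensor 1:306, Sensor 2:106, Sensor 3:272.5, Sensor 4:276.25, Sensor 5:18.5, Sensor 6:272 → nearest is Sensor 5
(-2, -4.5) — d² to each: Sensor 1:44.5, Sensor 2:114.5, Sensor 3:18, Sensor 4:9.25, Sensor 5:157, Sensor 6:8.5 → nearest is Sensor 6
(-5.5, 9) — d² to each: Sensor 1:234, Sensor 2:34, Sensor 3:314.5, Sensor 4:288.25, Sensor 5:96.5, Sensor 6:260 → nearest is Sensor 2
(-4, 9) — d² to each: Sensor 1:245.25, Sensor 2:45.25, Sensor 3:297.25, Sensor 4:278.5, Sensor 5:70.25, Sensor 6:256.25 → nearest is Sensor 2
2 of the 6 points have Sensor 3 as nearest.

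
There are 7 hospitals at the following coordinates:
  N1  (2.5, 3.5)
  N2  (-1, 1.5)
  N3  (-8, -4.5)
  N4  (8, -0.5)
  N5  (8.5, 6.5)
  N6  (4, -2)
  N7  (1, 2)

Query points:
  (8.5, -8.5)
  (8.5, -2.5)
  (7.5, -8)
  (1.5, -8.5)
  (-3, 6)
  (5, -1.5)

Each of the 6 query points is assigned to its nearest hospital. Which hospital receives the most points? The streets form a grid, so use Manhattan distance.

N4

(8.5, -8.5) — d to each: N1:18, N2:19.5, N3:20.5, N4:8.5, N5:15, N6:11, N7:18 → nearest is N4
(8.5, -2.5) — d to each: N1:12, N2:13.5, N3:18.5, N4:2.5, N5:9, N6:5, N7:12 → nearest is N4
(7.5, -8) — d to each: N1:16.5, N2:18, N3:19, N4:8, N5:15.5, N6:9.5, N7:16.5 → nearest is N4
(1.5, -8.5) — d to each: N1:13, N2:12.5, N3:13.5, N4:14.5, N5:22, N6:9, N7:11 → nearest is N6
(-3, 6) — d to each: N1:8, N2:6.5, N3:15.5, N4:17.5, N5:12, N6:15, N7:8 → nearest is N2
(5, -1.5) — d to each: N1:7.5, N2:9, N3:16, N4:4, N5:11.5, N6:1.5, N7:7.5 → nearest is N6
Tally — N2:1, N4:3, N6:2. N4 captures the most (3).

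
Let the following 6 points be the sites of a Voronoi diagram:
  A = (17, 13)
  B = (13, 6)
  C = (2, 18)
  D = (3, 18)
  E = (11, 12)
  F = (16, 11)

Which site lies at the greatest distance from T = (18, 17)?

C

Squared Euclidean distances:
|TA|² = 1 + 16 = 17
|TB|² = 25 + 121 = 146
|TC|² = 256 + 1 = 257
|TD|² = 225 + 1 = 226
|TE|² = 49 + 25 = 74
|TF|² = 4 + 36 = 40
The largest is to C.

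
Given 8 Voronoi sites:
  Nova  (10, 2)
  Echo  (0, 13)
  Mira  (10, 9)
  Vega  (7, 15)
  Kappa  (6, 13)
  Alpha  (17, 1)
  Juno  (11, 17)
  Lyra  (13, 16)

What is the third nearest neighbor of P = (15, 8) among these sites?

Compare squared distances (the ordering matches that of the actual distances):
d²(P, Nova) = (15−10)² + (8−2)² = 25 + 36 = 61
d²(P, Echo) = (15−0)² + (8−13)² = 225 + 25 = 250
d²(P, Mira) = (15−10)² + (8−9)² = 25 + 1 = 26
d²(P, Vega) = (15−7)² + (8−15)² = 64 + 49 = 113
d²(P, Kappa) = (15−6)² + (8−13)² = 81 + 25 = 106
d²(P, Alpha) = (15−17)² + (8−1)² = 4 + 49 = 53
d²(P, Juno) = (15−11)² + (8−17)² = 16 + 81 = 97
d²(P, Lyra) = (15−13)² + (8−16)² = 4 + 64 = 68
Sorted ascending: Mira, Alpha, Nova, Lyra, … — the third-nearest is Nova.

Nova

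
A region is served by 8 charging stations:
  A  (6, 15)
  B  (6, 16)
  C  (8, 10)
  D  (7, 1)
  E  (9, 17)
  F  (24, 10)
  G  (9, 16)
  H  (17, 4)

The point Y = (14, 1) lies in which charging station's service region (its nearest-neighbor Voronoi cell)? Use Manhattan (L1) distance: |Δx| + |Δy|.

H

d(Y,A) = |14−6| + |1−15| = 8 + 14 = 22
d(Y,B) = |14−6| + |1−16| = 8 + 15 = 23
d(Y,C) = |14−8| + |1−10| = 6 + 9 = 15
d(Y,D) = |14−7| + |1−1| = 7 + 0 = 7
d(Y,E) = |14−9| + |1−17| = 5 + 16 = 21
d(Y,F) = |14−24| + |1−10| = 10 + 9 = 19
d(Y,G) = |14−9| + |1−16| = 5 + 15 = 20
d(Y,H) = |14−17| + |1−4| = 3 + 3 = 6
The smallest is to H, so Y lies in the Voronoi region of H.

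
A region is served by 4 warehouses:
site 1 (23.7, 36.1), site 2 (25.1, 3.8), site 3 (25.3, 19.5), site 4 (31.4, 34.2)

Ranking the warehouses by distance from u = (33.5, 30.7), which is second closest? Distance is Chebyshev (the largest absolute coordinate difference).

d(u, site 1) = max(9.8, 5.4) = 9.8
d(u, site 2) = max(8.4, 26.9) = 26.9
d(u, site 3) = max(8.2, 11.2) = 11.2
d(u, site 4) = max(2.1, 3.5) = 3.5
Sorted ascending: site 4, site 1, site 3, … — the second-nearest is site 1.

site 1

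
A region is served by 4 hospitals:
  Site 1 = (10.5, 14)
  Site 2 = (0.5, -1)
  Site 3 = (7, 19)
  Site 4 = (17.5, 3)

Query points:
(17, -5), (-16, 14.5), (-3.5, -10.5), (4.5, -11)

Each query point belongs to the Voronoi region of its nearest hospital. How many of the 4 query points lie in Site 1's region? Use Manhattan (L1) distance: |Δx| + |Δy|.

1

(17, -5) — d to each: Site 1:25.5, Site 2:20.5, Site 3:34, Site 4:8.5 → nearest is Site 4
(-16, 14.5) — d to each: Site 1:27, Site 2:32, Site 3:27.5, Site 4:45 → nearest is Site 1
(-3.5, -10.5) — d to each: Site 1:38.5, Site 2:13.5, Site 3:40, Site 4:34.5 → nearest is Site 2
(4.5, -11) — d to each: Site 1:31, Site 2:14, Site 3:32.5, Site 4:27 → nearest is Site 2
1 of the 4 points has Site 1 as nearest.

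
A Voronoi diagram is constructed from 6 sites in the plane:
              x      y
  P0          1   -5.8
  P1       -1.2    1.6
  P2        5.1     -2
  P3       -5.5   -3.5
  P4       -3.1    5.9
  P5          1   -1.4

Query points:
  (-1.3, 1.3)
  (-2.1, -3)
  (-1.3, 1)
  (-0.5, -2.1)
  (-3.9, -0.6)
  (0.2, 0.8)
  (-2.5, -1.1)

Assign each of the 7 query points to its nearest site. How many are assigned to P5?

1

(-1.3, 1.3) — d² to each: P0:55.7, P1:0.1, P2:51.85, P3:40.68, P4:24.4, P5:12.58 → nearest is P1
(-2.1, -3) — d² to each: P0:17.45, P1:21.97, P2:52.84, P3:11.81, P4:80.21, P5:12.17 → nearest is P3
(-1.3, 1) — d² to each: P0:51.53, P1:0.37, P2:49.96, P3:37.89, P4:27.25, P5:11.05 → nearest is P1
(-0.5, -2.1) — d² to each: P0:15.94, P1:14.18, P2:31.37, P3:26.96, P4:70.76, P5:2.74 → nearest is P5
(-3.9, -0.6) — d² to each: P0:51.05, P1:12.13, P2:82.96, P3:10.97, P4:42.89, P5:24.65 → nearest is P3
(0.2, 0.8) — d² to each: P0:44.2, P1:2.6, P2:31.85, P3:50.98, P4:36.9, P5:5.48 → nearest is P1
(-2.5, -1.1) — d² to each: P0:34.34, P1:8.98, P2:58.57, P3:14.76, P4:49.36, P5:12.34 → nearest is P1
1 of the 7 points has P5 as nearest.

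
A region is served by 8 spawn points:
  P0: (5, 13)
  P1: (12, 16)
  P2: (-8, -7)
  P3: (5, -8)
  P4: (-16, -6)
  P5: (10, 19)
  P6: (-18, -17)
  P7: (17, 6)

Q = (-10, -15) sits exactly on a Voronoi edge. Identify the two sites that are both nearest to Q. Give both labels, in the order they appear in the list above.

Squared distances from Q to each site:
|QP0|² = 225 + 784 = 1009
|QP1|² = 484 + 961 = 1445
|QP2|² = 4 + 64 = 68
|QP3|² = 225 + 49 = 274
|QP4|² = 36 + 81 = 117
|QP5|² = 400 + 1156 = 1556
|QP6|² = 64 + 4 = 68
|QP7|² = 729 + 441 = 1170
Q is equidistant from P2 and P6 (both at squared distance 68), and every other site is strictly farther — so Q lies on the P2–P6 Voronoi edge.

P2 and P6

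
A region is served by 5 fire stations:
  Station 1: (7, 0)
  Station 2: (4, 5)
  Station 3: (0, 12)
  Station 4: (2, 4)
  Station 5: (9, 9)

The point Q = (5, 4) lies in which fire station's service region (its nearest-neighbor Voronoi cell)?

Station 2

Compare squared distances (the ordering matches that of the actual distances):
d²(Q, Station 1) = (5−7)² + (4−0)² = 4 + 16 = 20
d²(Q, Station 2) = (5−4)² + (4−5)² = 1 + 1 = 2
d²(Q, Station 3) = (5−0)² + (4−12)² = 25 + 64 = 89
d²(Q, Station 4) = (5−2)² + (4−4)² = 9 + 0 = 9
d²(Q, Station 5) = (5−9)² + (4−9)² = 16 + 25 = 41
The smallest is to Station 2, so Q lies in the Voronoi region of Station 2.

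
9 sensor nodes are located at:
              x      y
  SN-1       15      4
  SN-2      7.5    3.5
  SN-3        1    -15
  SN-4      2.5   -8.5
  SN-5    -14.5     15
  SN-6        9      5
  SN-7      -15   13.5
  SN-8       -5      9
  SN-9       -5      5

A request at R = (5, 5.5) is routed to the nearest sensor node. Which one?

Squared Euclidean distances:
d²(R, SN-1) = (5−15)² + (5.5−4)² = 100 + 2.25 = 102.25
d²(R, SN-2) = (5−7.5)² + (5.5−3.5)² = 6.25 + 4 = 10.25
d²(R, SN-3) = (5−1)² + (5.5−(-15))² = 16 + 420.25 = 436.25
d²(R, SN-4) = (5−2.5)² + (5.5−(-8.5))² = 6.25 + 196 = 202.25
d²(R, SN-5) = (5−(-14.5))² + (5.5−15)² = 380.25 + 90.25 = 470.5
d²(R, SN-6) = (5−9)² + (5.5−5)² = 16 + 0.25 = 16.25
d²(R, SN-7) = (5−(-15))² + (5.5−13.5)² = 400 + 64 = 464
d²(R, SN-8) = (5−(-5))² + (5.5−9)² = 100 + 12.25 = 112.25
d²(R, SN-9) = (5−(-5))² + (5.5−5)² = 100 + 0.25 = 100.25
SN-2 is nearest.

SN-2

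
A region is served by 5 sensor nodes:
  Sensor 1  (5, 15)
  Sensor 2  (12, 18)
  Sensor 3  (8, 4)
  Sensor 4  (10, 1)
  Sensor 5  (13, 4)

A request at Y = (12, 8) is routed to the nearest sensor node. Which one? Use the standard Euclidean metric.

Sensor 5

Squared Euclidean distances:
d²(Y, Sensor 1) = (12−5)² + (8−15)² = 49 + 49 = 98
d²(Y, Sensor 2) = (12−12)² + (8−18)² = 0 + 100 = 100
d²(Y, Sensor 3) = (12−8)² + (8−4)² = 16 + 16 = 32
d²(Y, Sensor 4) = (12−10)² + (8−1)² = 4 + 49 = 53
d²(Y, Sensor 5) = (12−13)² + (8−4)² = 1 + 16 = 17
The smallest is to Sensor 5, so Y lies in the Voronoi region of Sensor 5.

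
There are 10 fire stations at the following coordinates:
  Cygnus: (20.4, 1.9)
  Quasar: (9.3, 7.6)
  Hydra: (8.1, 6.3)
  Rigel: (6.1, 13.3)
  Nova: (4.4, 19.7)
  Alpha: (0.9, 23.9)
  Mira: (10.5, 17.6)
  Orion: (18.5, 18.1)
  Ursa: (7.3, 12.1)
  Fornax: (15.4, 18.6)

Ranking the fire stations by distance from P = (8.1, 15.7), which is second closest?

Rigel

Squared Euclidean distances:
d²(P, Cygnus) = (8.1−20.4)² + (15.7−1.9)² = 151.29 + 190.44 = 341.73
d²(P, Quasar) = (8.1−9.3)² + (15.7−7.6)² = 1.44 + 65.61 = 67.05
d²(P, Hydra) = (8.1−8.1)² + (15.7−6.3)² = 0 + 88.36 = 88.36
d²(P, Rigel) = (8.1−6.1)² + (15.7−13.3)² = 4 + 5.76 = 9.76
d²(P, Nova) = (8.1−4.4)² + (15.7−19.7)² = 13.69 + 16 = 29.69
d²(P, Alpha) = (8.1−0.9)² + (15.7−23.9)² = 51.84 + 67.24 = 119.08
d²(P, Mira) = (8.1−10.5)² + (15.7−17.6)² = 5.76 + 3.61 = 9.37
d²(P, Orion) = (8.1−18.5)² + (15.7−18.1)² = 108.16 + 5.76 = 113.92
d²(P, Ursa) = (8.1−7.3)² + (15.7−12.1)² = 0.64 + 12.96 = 13.6
d²(P, Fornax) = (8.1−15.4)² + (15.7−18.6)² = 53.29 + 8.41 = 61.7
Sorted ascending: Mira, Rigel, Ursa, … — the second-nearest is Rigel.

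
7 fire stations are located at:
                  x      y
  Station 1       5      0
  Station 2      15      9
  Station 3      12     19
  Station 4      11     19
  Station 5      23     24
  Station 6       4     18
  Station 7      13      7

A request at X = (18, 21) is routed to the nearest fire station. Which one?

Compare squared distances (the ordering matches that of the actual distances):
d²(X, Station 1) = (18−5)² + (21−0)² = 169 + 441 = 610
d²(X, Station 2) = (18−15)² + (21−9)² = 9 + 144 = 153
d²(X, Station 3) = (18−12)² + (21−19)² = 36 + 4 = 40
d²(X, Station 4) = (18−11)² + (21−19)² = 49 + 4 = 53
d²(X, Station 5) = (18−23)² + (21−24)² = 25 + 9 = 34
d²(X, Station 6) = (18−4)² + (21−18)² = 196 + 9 = 205
d²(X, Station 7) = (18−13)² + (21−7)² = 25 + 196 = 221
Minimum is at Station 5.

Station 5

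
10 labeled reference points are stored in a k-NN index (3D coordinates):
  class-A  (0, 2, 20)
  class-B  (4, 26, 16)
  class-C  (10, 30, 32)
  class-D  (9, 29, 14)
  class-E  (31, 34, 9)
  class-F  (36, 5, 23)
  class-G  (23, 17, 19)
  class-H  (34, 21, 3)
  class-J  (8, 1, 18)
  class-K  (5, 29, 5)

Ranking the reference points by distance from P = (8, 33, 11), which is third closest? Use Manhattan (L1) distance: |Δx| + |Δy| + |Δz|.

class-B

d(P, class-A) = 8 + 31 + 9 = 48
d(P, class-B) = 4 + 7 + 5 = 16
d(P, class-C) = 2 + 3 + 21 = 26
d(P, class-D) = 1 + 4 + 3 = 8
d(P, class-E) = 23 + 1 + 2 = 26
d(P, class-F) = 28 + 28 + 12 = 68
d(P, class-G) = 15 + 16 + 8 = 39
d(P, class-H) = 26 + 12 + 8 = 46
d(P, class-J) = 0 + 32 + 7 = 39
d(P, class-K) = 3 + 4 + 6 = 13
Sorted ascending: class-D, class-K, class-B, class-C, … — the third-nearest is class-B.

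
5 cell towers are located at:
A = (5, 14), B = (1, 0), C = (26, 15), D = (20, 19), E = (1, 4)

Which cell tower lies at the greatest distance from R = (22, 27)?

Squared Euclidean distances:
|RA|² = (22−5)² + (27−14)² = 289 + 169 = 458
|RB|² = (22−1)² + (27−0)² = 441 + 729 = 1170
|RC|² = (22−26)² + (27−15)² = 16 + 144 = 160
|RD|² = (22−20)² + (27−19)² = 4 + 64 = 68
|RE|² = (22−1)² + (27−4)² = 441 + 529 = 970
The largest is to B.

B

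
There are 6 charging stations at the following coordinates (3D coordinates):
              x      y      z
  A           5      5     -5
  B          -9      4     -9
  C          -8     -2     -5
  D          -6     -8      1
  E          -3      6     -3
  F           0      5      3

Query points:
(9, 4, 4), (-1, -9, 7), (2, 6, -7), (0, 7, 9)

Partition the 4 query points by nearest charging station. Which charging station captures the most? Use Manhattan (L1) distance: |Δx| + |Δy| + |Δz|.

(9, 4, 4) — d to each: A:14, B:31, C:32, D:30, E:21, F:11 → nearest is F
(-1, -9, 7) — d to each: A:32, B:37, C:26, D:12, E:27, F:19 → nearest is D
(2, 6, -7) — d to each: A:6, B:15, C:20, D:30, E:9, F:13 → nearest is A
(0, 7, 9) — d to each: A:21, B:30, C:31, D:29, E:16, F:8 → nearest is F
Tally — A:1, D:1, F:2. F captures the most (2).

F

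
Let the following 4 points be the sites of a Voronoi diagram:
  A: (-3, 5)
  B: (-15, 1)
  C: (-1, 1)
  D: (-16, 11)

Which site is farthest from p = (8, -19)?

Compare squared distances (the ordering matches that of the actual distances):
|pA|² = (8−(-3))² + (-19−5)² = 121 + 576 = 697
|pB|² = (8−(-15))² + (-19−1)² = 529 + 400 = 929
|pC|² = (8−(-1))² + (-19−1)² = 81 + 400 = 481
|pD|² = (8−(-16))² + (-19−11)² = 576 + 900 = 1476
The largest is to D.

D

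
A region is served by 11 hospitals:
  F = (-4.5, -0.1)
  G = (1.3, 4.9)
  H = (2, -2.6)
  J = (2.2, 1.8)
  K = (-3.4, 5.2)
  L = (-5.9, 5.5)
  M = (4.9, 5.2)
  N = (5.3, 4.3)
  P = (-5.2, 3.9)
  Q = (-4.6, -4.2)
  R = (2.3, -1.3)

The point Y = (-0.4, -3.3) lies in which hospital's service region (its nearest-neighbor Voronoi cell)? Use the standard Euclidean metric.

Squared Euclidean distances:
|YF|² = 16.81 + 10.24 = 27.05
|YG|² = 2.89 + 67.24 = 70.13
|YH|² = 5.76 + 0.49 = 6.25
|YJ|² = 6.76 + 26.01 = 32.77
|YK|² = 9 + 72.25 = 81.25
|YL|² = 30.25 + 77.44 = 107.69
|YM|² = 28.09 + 72.25 = 100.34
|YN|² = 32.49 + 57.76 = 90.25
|YP|² = 23.04 + 51.84 = 74.88
|YQ|² = 17.64 + 0.81 = 18.45
|YR|² = 7.29 + 4 = 11.29
The smallest is to H, so Y lies in the Voronoi region of H.

H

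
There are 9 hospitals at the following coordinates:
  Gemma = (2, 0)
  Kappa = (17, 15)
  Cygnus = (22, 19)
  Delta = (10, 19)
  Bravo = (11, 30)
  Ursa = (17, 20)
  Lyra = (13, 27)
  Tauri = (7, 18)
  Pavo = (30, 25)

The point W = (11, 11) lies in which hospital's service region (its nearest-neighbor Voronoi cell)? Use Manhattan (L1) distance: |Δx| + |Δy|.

Delta

d(W, Gemma) = 9 + 11 = 20
d(W, Kappa) = 6 + 4 = 10
d(W, Cygnus) = 11 + 8 = 19
d(W, Delta) = 1 + 8 = 9
d(W, Bravo) = 0 + 19 = 19
d(W, Ursa) = 6 + 9 = 15
d(W, Lyra) = 2 + 16 = 18
d(W, Tauri) = 4 + 7 = 11
d(W, Pavo) = 19 + 14 = 33
Delta is nearest.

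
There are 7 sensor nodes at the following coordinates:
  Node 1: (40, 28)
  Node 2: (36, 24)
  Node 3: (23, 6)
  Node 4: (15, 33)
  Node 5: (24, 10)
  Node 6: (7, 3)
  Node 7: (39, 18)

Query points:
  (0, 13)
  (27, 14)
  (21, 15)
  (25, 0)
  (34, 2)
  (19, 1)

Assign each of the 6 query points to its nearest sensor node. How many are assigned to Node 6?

1

(0, 13) — d² to each: Node 1:1825, Node 2:1417, Node 3:578, Node 4:625, Node 5:585, Node 6:149, Node 7:1546 → nearest is Node 6
(27, 14) — d² to each: Node 1:365, Node 2:181, Node 3:80, Node 4:505, Node 5:25, Node 6:521, Node 7:160 → nearest is Node 5
(21, 15) — d² to each: Node 1:530, Node 2:306, Node 3:85, Node 4:360, Node 5:34, Node 6:340, Node 7:333 → nearest is Node 5
(25, 0) — d² to each: Node 1:1009, Node 2:697, Node 3:40, Node 4:1189, Node 5:101, Node 6:333, Node 7:520 → nearest is Node 3
(34, 2) — d² to each: Node 1:712, Node 2:488, Node 3:137, Node 4:1322, Node 5:164, Node 6:730, Node 7:281 → nearest is Node 3
(19, 1) — d² to each: Node 1:1170, Node 2:818, Node 3:41, Node 4:1040, Node 5:106, Node 6:148, Node 7:689 → nearest is Node 3
1 of the 6 points has Node 6 as nearest.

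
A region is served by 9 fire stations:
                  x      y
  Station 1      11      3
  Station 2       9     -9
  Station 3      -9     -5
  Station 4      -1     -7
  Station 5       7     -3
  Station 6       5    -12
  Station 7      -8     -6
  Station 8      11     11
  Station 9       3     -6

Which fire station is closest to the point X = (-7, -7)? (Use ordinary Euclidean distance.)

Station 7

Since √ is increasing, it suffices to compare squared distances:
d²(X, Station 1) = (-7−11)² + (-7−3)² = 324 + 100 = 424
d²(X, Station 2) = (-7−9)² + (-7−(-9))² = 256 + 4 = 260
d²(X, Station 3) = (-7−(-9))² + (-7−(-5))² = 4 + 4 = 8
d²(X, Station 4) = (-7−(-1))² + (-7−(-7))² = 36 + 0 = 36
d²(X, Station 5) = (-7−7)² + (-7−(-3))² = 196 + 16 = 212
d²(X, Station 6) = (-7−5)² + (-7−(-12))² = 144 + 25 = 169
d²(X, Station 7) = (-7−(-8))² + (-7−(-6))² = 1 + 1 = 2
d²(X, Station 8) = (-7−11)² + (-7−11)² = 324 + 324 = 648
d²(X, Station 9) = (-7−3)² + (-7−(-6))² = 100 + 1 = 101
The smallest is to Station 7, so X lies in the Voronoi region of Station 7.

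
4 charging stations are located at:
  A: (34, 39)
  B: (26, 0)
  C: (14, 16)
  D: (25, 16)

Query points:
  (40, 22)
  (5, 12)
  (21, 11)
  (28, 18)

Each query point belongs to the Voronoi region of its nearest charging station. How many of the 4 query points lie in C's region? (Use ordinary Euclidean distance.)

(40, 22) — d² to each: A:325, B:680, C:712, D:261 → nearest is D
(5, 12) — d² to each: A:1570, B:585, C:97, D:416 → nearest is C
(21, 11) — d² to each: A:953, B:146, C:74, D:41 → nearest is D
(28, 18) — d² to each: A:477, B:328, C:200, D:13 → nearest is D
1 of the 4 points has C as nearest.

1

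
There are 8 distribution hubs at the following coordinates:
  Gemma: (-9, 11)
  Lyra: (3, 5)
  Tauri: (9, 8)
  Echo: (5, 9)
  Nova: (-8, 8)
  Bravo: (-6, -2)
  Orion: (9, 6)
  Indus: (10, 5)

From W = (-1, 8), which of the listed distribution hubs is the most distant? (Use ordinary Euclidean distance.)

Compare squared distances (the ordering matches that of the actual distances):
d²(W, Gemma) = (-1−(-9))² + (8−11)² = 64 + 9 = 73
d²(W, Lyra) = (-1−3)² + (8−5)² = 16 + 9 = 25
d²(W, Tauri) = (-1−9)² + (8−8)² = 100 + 0 = 100
d²(W, Echo) = (-1−5)² + (8−9)² = 36 + 1 = 37
d²(W, Nova) = (-1−(-8))² + (8−8)² = 49 + 0 = 49
d²(W, Bravo) = (-1−(-6))² + (8−(-2))² = 25 + 100 = 125
d²(W, Orion) = (-1−9)² + (8−6)² = 100 + 4 = 104
d²(W, Indus) = (-1−10)² + (8−5)² = 121 + 9 = 130
The largest is to Indus.

Indus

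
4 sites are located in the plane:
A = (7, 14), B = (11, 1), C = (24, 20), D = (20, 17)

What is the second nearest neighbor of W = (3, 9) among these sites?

Since √ is increasing, it suffices to compare squared distances:
|WA|² = 16 + 25 = 41
|WB|² = 64 + 64 = 128
|WC|² = 441 + 121 = 562
|WD|² = 289 + 64 = 353
Sorted ascending: A, B, D, … — the second-nearest is B.

B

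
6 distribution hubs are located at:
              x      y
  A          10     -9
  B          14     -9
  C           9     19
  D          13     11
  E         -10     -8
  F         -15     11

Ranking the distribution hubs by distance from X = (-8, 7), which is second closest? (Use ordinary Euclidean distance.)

Since √ is increasing, it suffices to compare squared distances:
|XA|² = (-8−10)² + (7−(-9))² = 324 + 256 = 580
|XB|² = (-8−14)² + (7−(-9))² = 484 + 256 = 740
|XC|² = (-8−9)² + (7−19)² = 289 + 144 = 433
|XD|² = (-8−13)² + (7−11)² = 441 + 16 = 457
|XE|² = (-8−(-10))² + (7−(-8))² = 4 + 225 = 229
|XF|² = (-8−(-15))² + (7−11)² = 49 + 16 = 65
Sorted ascending: F, E, C, … — the second-nearest is E.

E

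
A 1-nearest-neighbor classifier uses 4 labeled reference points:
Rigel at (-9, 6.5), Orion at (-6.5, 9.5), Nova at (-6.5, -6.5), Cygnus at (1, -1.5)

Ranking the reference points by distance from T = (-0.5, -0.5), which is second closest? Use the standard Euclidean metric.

Compare squared distances (the ordering matches that of the actual distances):
d²(T, Rigel) = (-0.5−(-9))² + (-0.5−6.5)² = 72.25 + 49 = 121.25
d²(T, Orion) = (-0.5−(-6.5))² + (-0.5−9.5)² = 36 + 100 = 136
d²(T, Nova) = (-0.5−(-6.5))² + (-0.5−(-6.5))² = 36 + 36 = 72
d²(T, Cygnus) = (-0.5−1)² + (-0.5−(-1.5))² = 2.25 + 1 = 3.25
Sorted ascending: Cygnus, Nova, Rigel, … — the second-nearest is Nova.

Nova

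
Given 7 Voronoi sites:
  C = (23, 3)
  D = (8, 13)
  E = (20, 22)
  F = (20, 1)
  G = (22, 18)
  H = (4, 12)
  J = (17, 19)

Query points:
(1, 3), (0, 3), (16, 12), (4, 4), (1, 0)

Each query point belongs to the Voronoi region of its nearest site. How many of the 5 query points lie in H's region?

4

(1, 3) — d² to each: C:484, D:149, E:722, F:365, G:666, H:90, J:512 → nearest is H
(0, 3) — d² to each: C:529, D:164, E:761, F:404, G:709, H:97, J:545 → nearest is H
(16, 12) — d² to each: C:130, D:65, E:116, F:137, G:72, H:144, J:50 → nearest is J
(4, 4) — d² to each: C:362, D:97, E:580, F:265, G:520, H:64, J:394 → nearest is H
(1, 0) — d² to each: C:493, D:218, E:845, F:362, G:765, H:153, J:617 → nearest is H
4 of the 5 points have H as nearest.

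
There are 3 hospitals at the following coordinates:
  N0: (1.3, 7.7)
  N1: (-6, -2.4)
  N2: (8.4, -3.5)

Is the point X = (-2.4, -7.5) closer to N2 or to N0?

Compare squared distances:
|XN2|² = (-2.4−8.4)² + (-7.5−(-3.5))² = 116.64 + 16 = 132.64
|XN0|² = (-2.4−1.3)² + (-7.5−7.7)² = 13.69 + 231.04 = 244.73
132.64 < 244.73, so N2 is closer.

N2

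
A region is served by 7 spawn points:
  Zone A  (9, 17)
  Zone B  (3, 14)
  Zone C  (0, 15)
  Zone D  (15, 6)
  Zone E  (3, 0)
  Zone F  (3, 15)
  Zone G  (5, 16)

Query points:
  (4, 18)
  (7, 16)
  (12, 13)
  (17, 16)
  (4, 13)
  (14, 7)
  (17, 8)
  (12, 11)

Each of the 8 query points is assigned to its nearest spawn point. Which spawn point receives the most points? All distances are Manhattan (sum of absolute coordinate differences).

(4, 18) — d to each: Zone A:6, Zone B:5, Zone C:7, Zone D:23, Zone E:19, Zone F:4, Zone G:3 → nearest is Zone G
(7, 16) — d to each: Zone A:3, Zone B:6, Zone C:8, Zone D:18, Zone E:20, Zone F:5, Zone G:2 → nearest is Zone G
(12, 13) — d to each: Zone A:7, Zone B:10, Zone C:14, Zone D:10, Zone E:22, Zone F:11, Zone G:10 → nearest is Zone A
(17, 16) — d to each: Zone A:9, Zone B:16, Zone C:18, Zone D:12, Zone E:30, Zone F:15, Zone G:12 → nearest is Zone A
(4, 13) — d to each: Zone A:9, Zone B:2, Zone C:6, Zone D:18, Zone E:14, Zone F:3, Zone G:4 → nearest is Zone B
(14, 7) — d to each: Zone A:15, Zone B:18, Zone C:22, Zone D:2, Zone E:18, Zone F:19, Zone G:18 → nearest is Zone D
(17, 8) — d to each: Zone A:17, Zone B:20, Zone C:24, Zone D:4, Zone E:22, Zone F:21, Zone G:20 → nearest is Zone D
(12, 11) — d to each: Zone A:9, Zone B:12, Zone C:16, Zone D:8, Zone E:20, Zone F:13, Zone G:12 → nearest is Zone D
Tally — Zone A:2, Zone B:1, Zone D:3, Zone G:2. Zone D captures the most (3).

Zone D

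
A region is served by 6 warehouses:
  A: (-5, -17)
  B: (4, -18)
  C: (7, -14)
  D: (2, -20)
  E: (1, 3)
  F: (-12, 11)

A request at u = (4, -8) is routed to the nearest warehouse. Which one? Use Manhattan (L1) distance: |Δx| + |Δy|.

d(u,A) = |4−(-5)| + |-8−(-17)| = 9 + 9 = 18
d(u,B) = |4−4| + |-8−(-18)| = 0 + 10 = 10
d(u,C) = |4−7| + |-8−(-14)| = 3 + 6 = 9
d(u,D) = |4−2| + |-8−(-20)| = 2 + 12 = 14
d(u,E) = |4−1| + |-8−3| = 3 + 11 = 14
d(u,F) = |4−(-12)| + |-8−11| = 16 + 19 = 35
C is nearest.

C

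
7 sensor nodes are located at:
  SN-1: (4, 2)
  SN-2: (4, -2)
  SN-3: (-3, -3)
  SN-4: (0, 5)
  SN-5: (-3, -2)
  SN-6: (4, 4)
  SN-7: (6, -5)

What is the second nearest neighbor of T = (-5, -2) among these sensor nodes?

Squared Euclidean distances:
d²(T, SN-1) = (-5−4)² + (-2−2)² = 81 + 16 = 97
d²(T, SN-2) = (-5−4)² + (-2−(-2))² = 81 + 0 = 81
d²(T, SN-3) = (-5−(-3))² + (-2−(-3))² = 4 + 1 = 5
d²(T, SN-4) = (-5−0)² + (-2−5)² = 25 + 49 = 74
d²(T, SN-5) = (-5−(-3))² + (-2−(-2))² = 4 + 0 = 4
d²(T, SN-6) = (-5−4)² + (-2−4)² = 81 + 36 = 117
d²(T, SN-7) = (-5−6)² + (-2−(-5))² = 121 + 9 = 130
Sorted ascending: SN-5, SN-3, SN-4, … — the second-nearest is SN-3.

SN-3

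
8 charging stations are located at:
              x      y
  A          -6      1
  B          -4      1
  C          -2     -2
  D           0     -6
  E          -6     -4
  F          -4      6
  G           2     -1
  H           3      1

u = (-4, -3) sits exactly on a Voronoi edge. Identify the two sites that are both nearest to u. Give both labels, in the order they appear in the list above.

C and E

Squared distances from u to each site:
|uA|² = (-4−(-6))² + (-3−1)² = 4 + 16 = 20
|uB|² = (-4−(-4))² + (-3−1)² = 0 + 16 = 16
|uC|² = (-4−(-2))² + (-3−(-2))² = 4 + 1 = 5
|uD|² = (-4−0)² + (-3−(-6))² = 16 + 9 = 25
|uE|² = (-4−(-6))² + (-3−(-4))² = 4 + 1 = 5
|uF|² = (-4−(-4))² + (-3−6)² = 0 + 81 = 81
|uG|² = (-4−2)² + (-3−(-1))² = 36 + 4 = 40
|uH|² = (-4−3)² + (-3−1)² = 49 + 16 = 65
u is equidistant from C and E (both at squared distance 5), and every other site is strictly farther — so u lies on the C–E Voronoi edge.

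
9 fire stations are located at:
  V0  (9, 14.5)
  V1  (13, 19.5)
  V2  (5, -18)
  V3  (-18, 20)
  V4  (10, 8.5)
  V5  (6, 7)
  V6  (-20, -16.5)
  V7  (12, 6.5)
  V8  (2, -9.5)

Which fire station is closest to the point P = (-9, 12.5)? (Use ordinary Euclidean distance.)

V3

Since √ is increasing, it suffices to compare squared distances:
|PV0|² = (-9−9)² + (12.5−14.5)² = 324 + 4 = 328
|PV1|² = (-9−13)² + (12.5−19.5)² = 484 + 49 = 533
|PV2|² = (-9−5)² + (12.5−(-18))² = 196 + 930.25 = 1126.25
|PV3|² = (-9−(-18))² + (12.5−20)² = 81 + 56.25 = 137.25
|PV4|² = (-9−10)² + (12.5−8.5)² = 361 + 16 = 377
|PV5|² = (-9−6)² + (12.5−7)² = 225 + 30.25 = 255.25
|PV6|² = (-9−(-20))² + (12.5−(-16.5))² = 121 + 841 = 962
|PV7|² = (-9−12)² + (12.5−6.5)² = 441 + 36 = 477
|PV8|² = (-9−2)² + (12.5−(-9.5))² = 121 + 484 = 605
The smallest is to V3, so P lies in the Voronoi region of V3.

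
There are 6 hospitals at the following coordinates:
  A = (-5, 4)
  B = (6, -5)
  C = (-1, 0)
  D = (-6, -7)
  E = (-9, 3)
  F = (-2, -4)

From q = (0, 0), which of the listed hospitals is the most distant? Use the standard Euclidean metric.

E

Compare squared distances (the ordering matches that of the actual distances):
|qA|² = (0−(-5))² + (0−4)² = 25 + 16 = 41
|qB|² = (0−6)² + (0−(-5))² = 36 + 25 = 61
|qC|² = (0−(-1))² + (0−0)² = 1 + 0 = 1
|qD|² = (0−(-6))² + (0−(-7))² = 36 + 49 = 85
|qE|² = (0−(-9))² + (0−3)² = 81 + 9 = 90
|qF|² = (0−(-2))² + (0−(-4))² = 4 + 16 = 20
The largest is to E.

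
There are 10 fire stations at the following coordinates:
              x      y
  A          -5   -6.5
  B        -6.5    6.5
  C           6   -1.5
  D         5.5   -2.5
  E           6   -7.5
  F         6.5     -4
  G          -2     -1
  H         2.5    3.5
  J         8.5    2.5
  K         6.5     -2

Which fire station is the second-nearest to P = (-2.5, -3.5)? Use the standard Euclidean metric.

Since √ is increasing, it suffices to compare squared distances:
|PA|² = 6.25 + 9 = 15.25
|PB|² = 16 + 100 = 116
|PC|² = 72.25 + 4 = 76.25
|PD|² = 64 + 1 = 65
|PE|² = 72.25 + 16 = 88.25
|PF|² = 81 + 0.25 = 81.25
|PG|² = 0.25 + 6.25 = 6.5
|PH|² = 25 + 49 = 74
|PJ|² = 121 + 36 = 157
|PK|² = 81 + 2.25 = 83.25
Sorted ascending: G, A, D, … — the second-nearest is A.

A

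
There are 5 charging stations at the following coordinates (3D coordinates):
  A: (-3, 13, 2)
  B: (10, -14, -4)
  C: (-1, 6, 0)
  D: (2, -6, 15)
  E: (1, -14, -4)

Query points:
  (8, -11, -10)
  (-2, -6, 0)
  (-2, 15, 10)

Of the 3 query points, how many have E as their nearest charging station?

1

(8, -11, -10) — d² to each: A:841, B:49, C:470, D:686, E:94 → nearest is B
(-2, -6, 0) — d² to each: A:366, B:224, C:145, D:241, E:89 → nearest is E
(-2, 15, 10) — d² to each: A:69, B:1181, C:182, D:482, E:1046 → nearest is A
1 of the 3 points has E as nearest.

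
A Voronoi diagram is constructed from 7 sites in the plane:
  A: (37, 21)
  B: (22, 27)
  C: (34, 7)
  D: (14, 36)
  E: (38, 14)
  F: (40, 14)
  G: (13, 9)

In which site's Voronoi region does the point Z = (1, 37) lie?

D

Since √ is increasing, it suffices to compare squared distances:
|ZA|² = (1−37)² + (37−21)² = 1296 + 256 = 1552
|ZB|² = (1−22)² + (37−27)² = 441 + 100 = 541
|ZC|² = (1−34)² + (37−7)² = 1089 + 900 = 1989
|ZD|² = (1−14)² + (37−36)² = 169 + 1 = 170
|ZE|² = (1−38)² + (37−14)² = 1369 + 529 = 1898
|ZF|² = (1−40)² + (37−14)² = 1521 + 529 = 2050
|ZG|² = (1−13)² + (37−9)² = 144 + 784 = 928
Minimum is at D.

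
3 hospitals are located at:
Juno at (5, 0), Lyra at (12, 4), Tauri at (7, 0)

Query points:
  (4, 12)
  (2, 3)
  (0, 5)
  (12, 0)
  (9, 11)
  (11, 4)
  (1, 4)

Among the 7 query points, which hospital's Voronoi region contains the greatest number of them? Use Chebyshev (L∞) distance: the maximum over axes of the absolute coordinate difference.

Lyra

(4, 12) — d to each: Juno:12, Lyra:8, Tauri:12 → nearest is Lyra
(2, 3) — d to each: Juno:3, Lyra:10, Tauri:5 → nearest is Juno
(0, 5) — d to each: Juno:5, Lyra:12, Tauri:7 → nearest is Juno
(12, 0) — d to each: Juno:7, Lyra:4, Tauri:5 → nearest is Lyra
(9, 11) — d to each: Juno:11, Lyra:7, Tauri:11 → nearest is Lyra
(11, 4) — d to each: Juno:6, Lyra:1, Tauri:4 → nearest is Lyra
(1, 4) — d to each: Juno:4, Lyra:11, Tauri:6 → nearest is Juno
Tally — Juno:3, Lyra:4. Lyra captures the most (4).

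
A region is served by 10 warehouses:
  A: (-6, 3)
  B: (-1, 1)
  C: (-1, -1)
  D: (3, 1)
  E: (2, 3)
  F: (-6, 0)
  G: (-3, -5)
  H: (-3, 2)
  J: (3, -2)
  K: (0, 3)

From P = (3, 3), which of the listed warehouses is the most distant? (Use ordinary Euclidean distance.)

Squared Euclidean distances:
|PA|² = 81 + 0 = 81
|PB|² = 16 + 4 = 20
|PC|² = 16 + 16 = 32
|PD|² = 0 + 4 = 4
|PE|² = 1 + 0 = 1
|PF|² = 81 + 9 = 90
|PG|² = 36 + 64 = 100
|PH|² = 36 + 1 = 37
|PJ|² = 0 + 25 = 25
|PK|² = 9 + 0 = 9
The largest is to G.

G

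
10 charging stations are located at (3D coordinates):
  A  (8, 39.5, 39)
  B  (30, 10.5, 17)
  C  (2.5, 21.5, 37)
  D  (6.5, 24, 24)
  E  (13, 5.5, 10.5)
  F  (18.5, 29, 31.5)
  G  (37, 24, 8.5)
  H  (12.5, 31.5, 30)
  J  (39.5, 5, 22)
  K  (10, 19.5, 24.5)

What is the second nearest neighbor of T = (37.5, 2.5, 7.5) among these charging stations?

J

Since √ is increasing, it suffices to compare squared distances:
|TA|² = (37.5−8)² + (2.5−39.5)² + (7.5−39)² = 870.25 + 1369 + 992.25 = 3231.5
|TB|² = (37.5−30)² + (2.5−10.5)² + (7.5−17)² = 56.25 + 64 + 90.25 = 210.5
|TC|² = (37.5−2.5)² + (2.5−21.5)² + (7.5−37)² = 1225 + 361 + 870.25 = 2456.25
|TD|² = (37.5−6.5)² + (2.5−24)² + (7.5−24)² = 961 + 462.25 + 272.25 = 1695.5
|TE|² = (37.5−13)² + (2.5−5.5)² + (7.5−10.5)² = 600.25 + 9 + 9 = 618.25
|TF|² = (37.5−18.5)² + (2.5−29)² + (7.5−31.5)² = 361 + 702.25 + 576 = 1639.25
|TG|² = (37.5−37)² + (2.5−24)² + (7.5−8.5)² = 0.25 + 462.25 + 1 = 463.5
|TH|² = (37.5−12.5)² + (2.5−31.5)² + (7.5−30)² = 625 + 841 + 506.25 = 1972.25
|TJ|² = (37.5−39.5)² + (2.5−5)² + (7.5−22)² = 4 + 6.25 + 210.25 = 220.5
|TK|² = (37.5−10)² + (2.5−19.5)² + (7.5−24.5)² = 756.25 + 289 + 289 = 1334.25
Sorted ascending: B, J, G, … — the second-nearest is J.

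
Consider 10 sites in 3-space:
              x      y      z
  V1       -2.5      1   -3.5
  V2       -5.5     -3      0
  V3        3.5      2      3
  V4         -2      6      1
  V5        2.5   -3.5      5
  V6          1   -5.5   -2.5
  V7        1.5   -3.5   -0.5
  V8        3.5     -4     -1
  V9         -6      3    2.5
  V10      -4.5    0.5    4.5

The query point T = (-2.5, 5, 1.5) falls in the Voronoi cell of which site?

Compare squared distances (the ordering matches that of the actual distances):
|TV1|² = 0 + 16 + 25 = 41
|TV2|² = 9 + 64 + 2.25 = 75.25
|TV3|² = 36 + 9 + 2.25 = 47.25
|TV4|² = 0.25 + 1 + 0.25 = 1.5
|TV5|² = 25 + 72.25 + 12.25 = 109.5
|TV6|² = 12.25 + 110.25 + 16 = 138.5
|TV7|² = 16 + 72.25 + 4 = 92.25
|TV8|² = 36 + 81 + 6.25 = 123.25
|TV9|² = 12.25 + 4 + 1 = 17.25
d²(T, V10) = 4 + 20.25 + 9 = 33.25
The smallest is to V4, so T lies in the Voronoi region of V4.

V4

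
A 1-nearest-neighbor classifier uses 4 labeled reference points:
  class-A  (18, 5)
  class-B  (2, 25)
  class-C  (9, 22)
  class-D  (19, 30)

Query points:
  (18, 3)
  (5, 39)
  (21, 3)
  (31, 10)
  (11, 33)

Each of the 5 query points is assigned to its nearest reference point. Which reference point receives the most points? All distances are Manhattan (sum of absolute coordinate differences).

class-A

(18, 3) — d to each: class-A:2, class-B:38, class-C:28, class-D:28 → nearest is class-A
(5, 39) — d to each: class-A:47, class-B:17, class-C:21, class-D:23 → nearest is class-B
(21, 3) — d to each: class-A:5, class-B:41, class-C:31, class-D:29 → nearest is class-A
(31, 10) — d to each: class-A:18, class-B:44, class-C:34, class-D:32 → nearest is class-A
(11, 33) — d to each: class-A:35, class-B:17, class-C:13, class-D:11 → nearest is class-D
Tally — class-A:3, class-B:1, class-D:1. class-A captures the most (3).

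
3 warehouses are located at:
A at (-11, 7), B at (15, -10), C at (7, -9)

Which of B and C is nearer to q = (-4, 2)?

C

Compare squared distances:
|qB|² = (-4−15)² + (2−(-10))² = 361 + 144 = 505
|qC|² = (-4−7)² + (2−(-9))² = 121 + 121 = 242
505 > 242, so C is closer.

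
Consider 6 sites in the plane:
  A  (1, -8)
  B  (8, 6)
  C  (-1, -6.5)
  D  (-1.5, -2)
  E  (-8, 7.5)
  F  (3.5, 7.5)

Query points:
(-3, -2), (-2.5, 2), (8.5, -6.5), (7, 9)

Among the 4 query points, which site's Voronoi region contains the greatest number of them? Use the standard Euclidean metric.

(-3, -2) — d² to each: A:52, B:185, C:24.25, D:2.25, E:115.25, F:132.5 → nearest is D
(-2.5, 2) — d² to each: A:112.25, B:126.25, C:74.5, D:17, E:60.5, F:66.25 → nearest is D
(8.5, -6.5) — d² to each: A:58.5, B:156.5, C:90.25, D:120.25, E:468.25, F:221 → nearest is A
(7, 9) — d² to each: A:325, B:10, C:304.25, D:193.25, E:227.25, F:14.5 → nearest is B
Tally — A:1, B:1, D:2. D captures the most (2).

D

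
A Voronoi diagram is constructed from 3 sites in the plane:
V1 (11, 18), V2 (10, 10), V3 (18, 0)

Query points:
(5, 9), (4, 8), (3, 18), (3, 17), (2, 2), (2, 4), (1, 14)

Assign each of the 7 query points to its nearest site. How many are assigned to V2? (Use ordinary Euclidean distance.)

(5, 9) — d² to each: V1:117, V2:26, V3:250 → nearest is V2
(4, 8) — d² to each: V1:149, V2:40, V3:260 → nearest is V2
(3, 18) — d² to each: V1:64, V2:113, V3:549 → nearest is V1
(3, 17) — d² to each: V1:65, V2:98, V3:514 → nearest is V1
(2, 2) — d² to each: V1:337, V2:128, V3:260 → nearest is V2
(2, 4) — d² to each: V1:277, V2:100, V3:272 → nearest is V2
(1, 14) — d² to each: V1:116, V2:97, V3:485 → nearest is V2
5 of the 7 points have V2 as nearest.

5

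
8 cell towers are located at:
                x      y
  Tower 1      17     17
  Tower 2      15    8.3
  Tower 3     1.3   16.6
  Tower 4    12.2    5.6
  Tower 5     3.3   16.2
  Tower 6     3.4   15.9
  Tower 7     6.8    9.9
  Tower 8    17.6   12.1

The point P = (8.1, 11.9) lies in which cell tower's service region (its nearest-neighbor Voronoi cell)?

Tower 7

Compare squared distances (the ordering matches that of the actual distances):
d²(P, Tower 1) = (8.1−17)² + (11.9−17)² = 79.21 + 26.01 = 105.22
d²(P, Tower 2) = (8.1−15)² + (11.9−8.3)² = 47.61 + 12.96 = 60.57
d²(P, Tower 3) = (8.1−1.3)² + (11.9−16.6)² = 46.24 + 22.09 = 68.33
d²(P, Tower 4) = (8.1−12.2)² + (11.9−5.6)² = 16.81 + 39.69 = 56.5
d²(P, Tower 5) = (8.1−3.3)² + (11.9−16.2)² = 23.04 + 18.49 = 41.53
d²(P, Tower 6) = (8.1−3.4)² + (11.9−15.9)² = 22.09 + 16 = 38.09
d²(P, Tower 7) = (8.1−6.8)² + (11.9−9.9)² = 1.69 + 4 = 5.69
d²(P, Tower 8) = (8.1−17.6)² + (11.9−12.1)² = 90.25 + 0.04 = 90.29
Minimum is at Tower 7.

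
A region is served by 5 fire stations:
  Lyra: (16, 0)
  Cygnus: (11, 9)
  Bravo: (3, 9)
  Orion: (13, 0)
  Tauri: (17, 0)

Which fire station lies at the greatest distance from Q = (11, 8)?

Compare squared distances (the ordering matches that of the actual distances):
d²(Q, Lyra) = (11−16)² + (8−0)² = 25 + 64 = 89
d²(Q, Cygnus) = (11−11)² + (8−9)² = 0 + 1 = 1
d²(Q, Bravo) = (11−3)² + (8−9)² = 64 + 1 = 65
d²(Q, Orion) = (11−13)² + (8−0)² = 4 + 64 = 68
d²(Q, Tauri) = (11−17)² + (8−0)² = 36 + 64 = 100
The largest is to Tauri.

Tauri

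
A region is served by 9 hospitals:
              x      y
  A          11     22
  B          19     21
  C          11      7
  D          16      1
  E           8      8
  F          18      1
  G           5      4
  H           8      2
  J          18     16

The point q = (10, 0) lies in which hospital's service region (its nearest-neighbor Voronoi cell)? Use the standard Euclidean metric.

H

Since √ is increasing, it suffices to compare squared distances:
|qA|² = 1 + 484 = 485
|qB|² = 81 + 441 = 522
|qC|² = 1 + 49 = 50
|qD|² = 36 + 1 = 37
|qE|² = 4 + 64 = 68
|qF|² = 64 + 1 = 65
|qG|² = 25 + 16 = 41
|qH|² = 4 + 4 = 8
|qJ|² = 64 + 256 = 320
H is nearest.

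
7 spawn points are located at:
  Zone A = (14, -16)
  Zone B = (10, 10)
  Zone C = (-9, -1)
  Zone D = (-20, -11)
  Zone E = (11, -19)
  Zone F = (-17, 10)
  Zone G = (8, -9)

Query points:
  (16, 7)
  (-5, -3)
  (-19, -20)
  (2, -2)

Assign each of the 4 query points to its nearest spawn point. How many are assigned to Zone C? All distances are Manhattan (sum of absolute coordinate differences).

(16, 7) — d to each: Zone A:25, Zone B:9, Zone C:33, Zone D:54, Zone E:31, Zone F:36, Zone G:24 → nearest is Zone B
(-5, -3) — d to each: Zone A:32, Zone B:28, Zone C:6, Zone D:23, Zone E:32, Zone F:25, Zone G:19 → nearest is Zone C
(-19, -20) — d to each: Zone A:37, Zone B:59, Zone C:29, Zone D:10, Zone E:31, Zone F:32, Zone G:38 → nearest is Zone D
(2, -2) — d to each: Zone A:26, Zone B:20, Zone C:12, Zone D:31, Zone E:26, Zone F:31, Zone G:13 → nearest is Zone C
2 of the 4 points have Zone C as nearest.

2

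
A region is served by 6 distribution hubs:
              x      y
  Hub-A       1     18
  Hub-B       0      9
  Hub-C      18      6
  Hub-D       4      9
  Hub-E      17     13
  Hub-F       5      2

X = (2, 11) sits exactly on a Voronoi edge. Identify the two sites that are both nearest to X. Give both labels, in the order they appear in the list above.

Hub-B and Hub-D

Squared distances from X to each site:
d²(X, Hub-A) = (2−1)² + (11−18)² = 1 + 49 = 50
d²(X, Hub-B) = (2−0)² + (11−9)² = 4 + 4 = 8
d²(X, Hub-C) = (2−18)² + (11−6)² = 256 + 25 = 281
d²(X, Hub-D) = (2−4)² + (11−9)² = 4 + 4 = 8
d²(X, Hub-E) = (2−17)² + (11−13)² = 225 + 4 = 229
d²(X, Hub-F) = (2−5)² + (11−2)² = 9 + 81 = 90
X is equidistant from Hub-B and Hub-D (both at squared distance 8), and every other site is strictly farther — so X lies on the Hub-B–Hub-D Voronoi edge.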